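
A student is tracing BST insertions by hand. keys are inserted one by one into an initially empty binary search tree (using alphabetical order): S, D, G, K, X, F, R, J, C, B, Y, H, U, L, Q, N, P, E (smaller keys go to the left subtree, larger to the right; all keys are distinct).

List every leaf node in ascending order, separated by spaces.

B E H P U Y

Insert S: tree is empty, so S becomes the root.
Insert D: D < S → go left. Place as left child of S.
Insert G: G < S → go left; G > D → go right. Place as right child of D.
Insert K: K < S → go left; K > D → go right; K > G → go right. Place as right child of G.
Insert X: X > S → go right. Place as right child of S.
Insert F: F < S → go left; F > D → go right; F < G → go left. Place as left child of G.
Insert R: R < S → go left; R > D → go right; R > G → go right; R > K → go right. Place as right child of K.
Insert J: J < S → go left; J > D → go right; J > G → go right; J < K → go left. Place as left child of K.
Insert C: C < S → go left; C < D → go left. Place as left child of D.
Insert B: B < S → go left; B < D → go left; B < C → go left. Place as left child of C.
Insert Y: Y > S → go right; Y > X → go right. Place as right child of X.
Insert H: H < S → go left; H > D → go right; H > G → go right; H < K → go left; H < J → go left. Place as left child of J.
Insert U: U > S → go right; U < X → go left. Place as left child of X.
Insert L: L < S → go left; L > D → go right; L > G → go right; L > K → go right; L < R → go left. Place as left child of R.
Insert Q: Q < S → go left; Q > D → go right; Q > G → go right; Q > K → go right; Q < R → go left; Q > L → go right. Place as right child of L.
Insert N: N < S → go left; N > D → go right; N > G → go right; N > K → go right; N < R → go left; N > L → go right; N < Q → go left. Place as left child of Q.
Insert P: P < S → go left; P > D → go right; P > G → go right; P > K → go right; P < R → go left; P > L → go right; P < Q → go left; P > N → go right. Place as right child of N.
Insert E: E < S → go left; E > D → go right; E < G → go left; E < F → go left. Place as left child of F.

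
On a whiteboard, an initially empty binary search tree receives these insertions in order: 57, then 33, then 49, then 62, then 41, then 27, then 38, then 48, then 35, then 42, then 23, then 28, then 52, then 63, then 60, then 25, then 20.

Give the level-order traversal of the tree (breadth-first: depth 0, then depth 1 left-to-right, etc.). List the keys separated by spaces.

Insert 57: tree is empty, so 57 becomes the root.
Insert 33: 33 < 57 → go left. Place as left child of 57.
Insert 49: 49 < 57 → go left; 49 > 33 → go right. Place as right child of 33.
Insert 62: 62 > 57 → go right. Place as right child of 57.
Insert 41: 41 < 57 → go left; 41 > 33 → go right; 41 < 49 → go left. Place as left child of 49.
Insert 27: 27 < 57 → go left; 27 < 33 → go left. Place as left child of 33.
Insert 38: 38 < 57 → go left; 38 > 33 → go right; 38 < 49 → go left; 38 < 41 → go left. Place as left child of 41.
Insert 48: 48 < 57 → go left; 48 > 33 → go right; 48 < 49 → go left; 48 > 41 → go right. Place as right child of 41.
Insert 35: 35 < 57 → go left; 35 > 33 → go right; 35 < 49 → go left; 35 < 41 → go left; 35 < 38 → go left. Place as left child of 38.
Insert 42: 42 < 57 → go left; 42 > 33 → go right; 42 < 49 → go left; 42 > 41 → go right; 42 < 48 → go left. Place as left child of 48.
Insert 23: 23 < 57 → go left; 23 < 33 → go left; 23 < 27 → go left. Place as left child of 27.
Insert 28: 28 < 57 → go left; 28 < 33 → go left; 28 > 27 → go right. Place as right child of 27.
Insert 52: 52 < 57 → go left; 52 > 33 → go right; 52 > 49 → go right. Place as right child of 49.
Insert 63: 63 > 57 → go right; 63 > 62 → go right. Place as right child of 62.
Insert 60: 60 > 57 → go right; 60 < 62 → go left. Place as left child of 62.
Insert 25: 25 < 57 → go left; 25 < 33 → go left; 25 < 27 → go left; 25 > 23 → go right. Place as right child of 23.
Insert 20: 20 < 57 → go left; 20 < 33 → go left; 20 < 27 → go left; 20 < 23 → go left. Place as left child of 23.

57 33 62 27 49 60 63 23 28 41 52 20 25 38 48 35 42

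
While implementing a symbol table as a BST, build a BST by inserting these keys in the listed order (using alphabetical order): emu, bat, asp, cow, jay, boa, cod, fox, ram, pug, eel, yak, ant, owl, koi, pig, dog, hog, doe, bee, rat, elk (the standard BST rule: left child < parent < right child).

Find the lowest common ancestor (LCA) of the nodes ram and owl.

Insert emu: tree is empty, so emu becomes the root.
Insert bat: bat < emu → go left. Place as left child of emu.
Insert asp: asp < emu → go left; asp < bat → go left. Place as left child of bat.
Insert cow: cow < emu → go left; cow > bat → go right. Place as right child of bat.
Insert jay: jay > emu → go right. Place as right child of emu.
Insert boa: boa < emu → go left; boa > bat → go right; boa < cow → go left. Place as left child of cow.
Insert cod: cod < emu → go left; cod > bat → go right; cod < cow → go left; cod > boa → go right. Place as right child of boa.
Insert fox: fox > emu → go right; fox < jay → go left. Place as left child of jay.
Insert ram: ram > emu → go right; ram > jay → go right. Place as right child of jay.
Insert pug: pug > emu → go right; pug > jay → go right; pug < ram → go left. Place as left child of ram.
Insert eel: eel < emu → go left; eel > bat → go right; eel > cow → go right. Place as right child of cow.
Insert yak: yak > emu → go right; yak > jay → go right; yak > ram → go right. Place as right child of ram.
Insert ant: ant < emu → go left; ant < bat → go left; ant < asp → go left. Place as left child of asp.
Insert owl: owl > emu → go right; owl > jay → go right; owl < ram → go left; owl < pug → go left. Place as left child of pug.
Insert koi: koi > emu → go right; koi > jay → go right; koi < ram → go left; koi < pug → go left; koi < owl → go left. Place as left child of owl.
Insert pig: pig > emu → go right; pig > jay → go right; pig < ram → go left; pig < pug → go left; pig > owl → go right. Place as right child of owl.
Insert dog: dog < emu → go left; dog > bat → go right; dog > cow → go right; dog < eel → go left. Place as left child of eel.
Insert hog: hog > emu → go right; hog < jay → go left; hog > fox → go right. Place as right child of fox.
Insert doe: doe < emu → go left; doe > bat → go right; doe > cow → go right; doe < eel → go left; doe < dog → go left. Place as left child of dog.
Insert bee: bee < emu → go left; bee > bat → go right; bee < cow → go left; bee < boa → go left. Place as left child of boa.
Insert rat: rat > emu → go right; rat > jay → go right; rat > ram → go right; rat < yak → go left. Place as left child of yak.
Insert elk: elk < emu → go left; elk > bat → go right; elk > cow → go right; elk > eel → go right. Place as right child of eel.

Path to ram: emu → jay → ram
Path to owl: emu → jay → ram → pug → owl
ram lies on both paths and is an ancestor of the other node.

ram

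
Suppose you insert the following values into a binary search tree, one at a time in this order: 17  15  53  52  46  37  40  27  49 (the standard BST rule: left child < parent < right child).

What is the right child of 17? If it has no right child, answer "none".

17: root
15: left child of 17 (depth 1)
53: right child of 17 (depth 1)
52: left child of 53 (depth 2)
46: left child of 52 (depth 3)
37: left child of 46 (depth 4)
40: right child of 37 (depth 5)
27: left child of 37 (depth 5)
49: right child of 46 (depth 4)

53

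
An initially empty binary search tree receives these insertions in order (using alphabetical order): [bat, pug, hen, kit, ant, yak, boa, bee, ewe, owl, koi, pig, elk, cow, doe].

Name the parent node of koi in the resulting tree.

owl

Resulting structure (node: left, right):
  bat: L=ant, R=pug
  pug: L=hen, R=yak
  hen: L=boa, R=kit
  kit: L=–, R=owl
  ant: L=–, R=–
  yak: L=–, R=–
  boa: L=bee, R=ewe
  bee: L=–, R=–
  ewe: L=elk, R=–
  owl: L=koi, R=pig
  koi: L=–, R=–
  pig: L=–, R=–
  elk: L=cow, R=–
  cow: L=–, R=doe
  doe: L=–, R=–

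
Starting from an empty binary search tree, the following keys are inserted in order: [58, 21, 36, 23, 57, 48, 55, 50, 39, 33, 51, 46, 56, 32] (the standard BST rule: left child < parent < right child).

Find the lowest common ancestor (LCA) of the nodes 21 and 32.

21

Insert 58: tree is empty, so 58 becomes the root.
Insert 21: 21 < 58 → go left. Place as left child of 58.
Insert 36: 36 < 58 → go left; 36 > 21 → go right. Place as right child of 21.
Insert 23: 23 < 58 → go left; 23 > 21 → go right; 23 < 36 → go left. Place as left child of 36.
Insert 57: 57 < 58 → go left; 57 > 21 → go right; 57 > 36 → go right. Place as right child of 36.
Insert 48: 48 < 58 → go left; 48 > 21 → go right; 48 > 36 → go right; 48 < 57 → go left. Place as left child of 57.
Insert 55: 55 < 58 → go left; 55 > 21 → go right; 55 > 36 → go right; 55 < 57 → go left; 55 > 48 → go right. Place as right child of 48.
Insert 50: 50 < 58 → go left; 50 > 21 → go right; 50 > 36 → go right; 50 < 57 → go left; 50 > 48 → go right; 50 < 55 → go left. Place as left child of 55.
Insert 39: 39 < 58 → go left; 39 > 21 → go right; 39 > 36 → go right; 39 < 57 → go left; 39 < 48 → go left. Place as left child of 48.
Insert 33: 33 < 58 → go left; 33 > 21 → go right; 33 < 36 → go left; 33 > 23 → go right. Place as right child of 23.
Insert 51: 51 < 58 → go left; 51 > 21 → go right; 51 > 36 → go right; 51 < 57 → go left; 51 > 48 → go right; 51 < 55 → go left; 51 > 50 → go right. Place as right child of 50.
Insert 46: 46 < 58 → go left; 46 > 21 → go right; 46 > 36 → go right; 46 < 57 → go left; 46 < 48 → go left; 46 > 39 → go right. Place as right child of 39.
Insert 56: 56 < 58 → go left; 56 > 21 → go right; 56 > 36 → go right; 56 < 57 → go left; 56 > 48 → go right; 56 > 55 → go right. Place as right child of 55.
Insert 32: 32 < 58 → go left; 32 > 21 → go right; 32 < 36 → go left; 32 > 23 → go right; 32 < 33 → go left. Place as left child of 33.

Path to 21: 58 → 21
Path to 32: 58 → 21 → 36 → 23 → 33 → 32
21 lies on both paths and is an ancestor of the other node.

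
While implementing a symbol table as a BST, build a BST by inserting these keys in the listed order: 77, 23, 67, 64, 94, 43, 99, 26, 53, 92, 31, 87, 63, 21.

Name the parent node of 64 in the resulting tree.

67

Insert 77: tree is empty, so 77 becomes the root.
Insert 23: 23 < 77 → go left. Place as left child of 77.
Insert 67: 67 < 77 → go left; 67 > 23 → go right. Place as right child of 23.
Insert 64: 64 < 77 → go left; 64 > 23 → go right; 64 < 67 → go left. Place as left child of 67.
Insert 94: 94 > 77 → go right. Place as right child of 77.
Insert 43: 43 < 77 → go left; 43 > 23 → go right; 43 < 67 → go left; 43 < 64 → go left. Place as left child of 64.
Insert 99: 99 > 77 → go right; 99 > 94 → go right. Place as right child of 94.
Insert 26: 26 < 77 → go left; 26 > 23 → go right; 26 < 67 → go left; 26 < 64 → go left; 26 < 43 → go left. Place as left child of 43.
Insert 53: 53 < 77 → go left; 53 > 23 → go right; 53 < 67 → go left; 53 < 64 → go left; 53 > 43 → go right. Place as right child of 43.
Insert 92: 92 > 77 → go right; 92 < 94 → go left. Place as left child of 94.
Insert 31: 31 < 77 → go left; 31 > 23 → go right; 31 < 67 → go left; 31 < 64 → go left; 31 < 43 → go left; 31 > 26 → go right. Place as right child of 26.
Insert 87: 87 > 77 → go right; 87 < 94 → go left; 87 < 92 → go left. Place as left child of 92.
Insert 63: 63 < 77 → go left; 63 > 23 → go right; 63 < 67 → go left; 63 < 64 → go left; 63 > 43 → go right; 63 > 53 → go right. Place as right child of 53.
Insert 21: 21 < 77 → go left; 21 < 23 → go left. Place as left child of 23.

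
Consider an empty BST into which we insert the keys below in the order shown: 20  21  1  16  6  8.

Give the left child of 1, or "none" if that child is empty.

20: root
21: right child of 20 (depth 1)
1: left child of 20 (depth 1)
16: right child of 1 (depth 2)
6: left child of 16 (depth 3)
8: right child of 6 (depth 4)

none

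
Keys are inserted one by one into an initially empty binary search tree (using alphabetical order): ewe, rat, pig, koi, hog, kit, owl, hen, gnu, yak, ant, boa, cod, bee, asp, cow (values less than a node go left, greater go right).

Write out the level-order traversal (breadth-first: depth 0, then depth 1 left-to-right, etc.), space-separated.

ewe: root
rat: right child of ewe (depth 1)
pig: left child of rat (depth 2)
koi: left child of pig (depth 3)
hog: left child of koi (depth 4)
kit: right child of hog (depth 5)
owl: right child of koi (depth 4)
hen: left child of hog (depth 5)
gnu: left child of hen (depth 6)
yak: right child of rat (depth 2)
ant: left child of ewe (depth 1)
boa: right child of ant (depth 2)
cod: right child of boa (depth 3)
bee: left child of boa (depth 3)
asp: left child of bee (depth 4)
cow: right child of cod (depth 4)

ewe ant rat boa pig yak bee cod koi asp cow hog owl hen kit gnu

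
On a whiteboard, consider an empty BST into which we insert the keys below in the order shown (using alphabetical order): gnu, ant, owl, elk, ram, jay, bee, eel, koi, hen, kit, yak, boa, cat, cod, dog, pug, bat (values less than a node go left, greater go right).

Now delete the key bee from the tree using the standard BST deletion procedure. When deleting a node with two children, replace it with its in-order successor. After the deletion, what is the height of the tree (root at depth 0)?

7

Insert gnu: tree is empty, so gnu becomes the root.
Insert ant: ant < gnu → go left. Place as left child of gnu.
Insert owl: owl > gnu → go right. Place as right child of gnu.
Insert elk: elk < gnu → go left; elk > ant → go right. Place as right child of ant.
Insert ram: ram > gnu → go right; ram > owl → go right. Place as right child of owl.
Insert jay: jay > gnu → go right; jay < owl → go left. Place as left child of owl.
Insert bee: bee < gnu → go left; bee > ant → go right; bee < elk → go left. Place as left child of elk.
Insert eel: eel < gnu → go left; eel > ant → go right; eel < elk → go left; eel > bee → go right. Place as right child of bee.
Insert koi: koi > gnu → go right; koi < owl → go left; koi > jay → go right. Place as right child of jay.
Insert hen: hen > gnu → go right; hen < owl → go left; hen < jay → go left. Place as left child of jay.
Insert kit: kit > gnu → go right; kit < owl → go left; kit > jay → go right; kit < koi → go left. Place as left child of koi.
Insert yak: yak > gnu → go right; yak > owl → go right; yak > ram → go right. Place as right child of ram.
Insert boa: boa < gnu → go left; boa > ant → go right; boa < elk → go left; boa > bee → go right; boa < eel → go left. Place as left child of eel.
Insert cat: cat < gnu → go left; cat > ant → go right; cat < elk → go left; cat > bee → go right; cat < eel → go left; cat > boa → go right. Place as right child of boa.
Insert cod: cod < gnu → go left; cod > ant → go right; cod < elk → go left; cod > bee → go right; cod < eel → go left; cod > boa → go right; cod > cat → go right. Place as right child of cat.
Insert dog: dog < gnu → go left; dog > ant → go right; dog < elk → go left; dog > bee → go right; dog < eel → go left; dog > boa → go right; dog > cat → go right; dog > cod → go right. Place as right child of cod.
Insert pug: pug > gnu → go right; pug > owl → go right; pug < ram → go left. Place as left child of ram.
Insert bat: bat < gnu → go left; bat > ant → go right; bat < elk → go left; bat < bee → go left. Place as left child of bee.

Delete bee (two children — replace with in-order successor).
After deletion, deepest node is dog at depth 7.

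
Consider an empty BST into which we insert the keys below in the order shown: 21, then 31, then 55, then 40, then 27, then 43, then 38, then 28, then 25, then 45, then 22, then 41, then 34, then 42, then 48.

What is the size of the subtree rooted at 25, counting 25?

2

Resulting structure (node: left, right):
  21: L=–, R=31
  31: L=27, R=55
  55: L=40, R=–
  40: L=38, R=43
  27: L=25, R=28
  43: L=41, R=45
  38: L=34, R=–
  28: L=–, R=–
  25: L=22, R=–
  45: L=–, R=48
  22: L=–, R=–
  41: L=–, R=42
  34: L=–, R=–
  42: L=–, R=–
  48: L=–, R=–

Subtree rooted at 25 contains: 25, 22 — 2 nodes.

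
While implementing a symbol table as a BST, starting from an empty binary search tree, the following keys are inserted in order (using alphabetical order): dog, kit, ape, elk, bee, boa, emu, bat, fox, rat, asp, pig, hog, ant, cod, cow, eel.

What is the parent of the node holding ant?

Insert dog: tree is empty, so dog becomes the root.
Insert kit: kit > dog → go right. Place as right child of dog.
Insert ape: ape < dog → go left. Place as left child of dog.
Insert elk: elk > dog → go right; elk < kit → go left. Place as left child of kit.
Insert bee: bee < dog → go left; bee > ape → go right. Place as right child of ape.
Insert boa: boa < dog → go left; boa > ape → go right; boa > bee → go right. Place as right child of bee.
Insert emu: emu > dog → go right; emu < kit → go left; emu > elk → go right. Place as right child of elk.
Insert bat: bat < dog → go left; bat > ape → go right; bat < bee → go left. Place as left child of bee.
Insert fox: fox > dog → go right; fox < kit → go left; fox > elk → go right; fox > emu → go right. Place as right child of emu.
Insert rat: rat > dog → go right; rat > kit → go right. Place as right child of kit.
Insert asp: asp < dog → go left; asp > ape → go right; asp < bee → go left; asp < bat → go left. Place as left child of bat.
Insert pig: pig > dog → go right; pig > kit → go right; pig < rat → go left. Place as left child of rat.
Insert hog: hog > dog → go right; hog < kit → go left; hog > elk → go right; hog > emu → go right; hog > fox → go right. Place as right child of fox.
Insert ant: ant < dog → go left; ant < ape → go left. Place as left child of ape.
Insert cod: cod < dog → go left; cod > ape → go right; cod > bee → go right; cod > boa → go right. Place as right child of boa.
Insert cow: cow < dog → go left; cow > ape → go right; cow > bee → go right; cow > boa → go right; cow > cod → go right. Place as right child of cod.
Insert eel: eel > dog → go right; eel < kit → go left; eel < elk → go left. Place as left child of elk.

ape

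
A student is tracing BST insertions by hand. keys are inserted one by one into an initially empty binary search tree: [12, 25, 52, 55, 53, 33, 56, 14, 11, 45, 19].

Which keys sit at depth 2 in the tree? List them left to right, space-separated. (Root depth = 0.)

12: root
25: right child of 12 (depth 1)
52: right child of 25 (depth 2)
55: right child of 52 (depth 3)
53: left child of 55 (depth 4)
33: left child of 52 (depth 3)
56: right child of 55 (depth 4)
14: left child of 25 (depth 2)
11: left child of 12 (depth 1)
45: right child of 33 (depth 4)
19: right child of 14 (depth 3)

14 52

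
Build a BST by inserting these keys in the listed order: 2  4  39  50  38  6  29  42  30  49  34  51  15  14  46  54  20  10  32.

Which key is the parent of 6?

Resulting structure (node: left, right):
  2: L=–, R=4
  4: L=–, R=39
  39: L=38, R=50
  50: L=42, R=51
  38: L=6, R=–
  6: L=–, R=29
  29: L=15, R=30
  42: L=–, R=49
  30: L=–, R=34
  49: L=46, R=–
  34: L=32, R=–
  51: L=–, R=54
  15: L=14, R=20
  14: L=10, R=–
  46: L=–, R=–
  54: L=–, R=–
  20: L=–, R=–
  10: L=–, R=–
  32: L=–, R=–

38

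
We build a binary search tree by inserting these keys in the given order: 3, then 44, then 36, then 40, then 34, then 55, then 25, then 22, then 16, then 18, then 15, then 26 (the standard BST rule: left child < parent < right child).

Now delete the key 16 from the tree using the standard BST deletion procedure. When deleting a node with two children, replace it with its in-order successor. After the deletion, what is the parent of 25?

Insert 3: tree is empty, so 3 becomes the root.
Insert 44: 44 > 3 → go right. Place as right child of 3.
Insert 36: 36 > 3 → go right; 36 < 44 → go left. Place as left child of 44.
Insert 40: 40 > 3 → go right; 40 < 44 → go left; 40 > 36 → go right. Place as right child of 36.
Insert 34: 34 > 3 → go right; 34 < 44 → go left; 34 < 36 → go left. Place as left child of 36.
Insert 55: 55 > 3 → go right; 55 > 44 → go right. Place as right child of 44.
Insert 25: 25 > 3 → go right; 25 < 44 → go left; 25 < 36 → go left; 25 < 34 → go left. Place as left child of 34.
Insert 22: 22 > 3 → go right; 22 < 44 → go left; 22 < 36 → go left; 22 < 34 → go left; 22 < 25 → go left. Place as left child of 25.
Insert 16: 16 > 3 → go right; 16 < 44 → go left; 16 < 36 → go left; 16 < 34 → go left; 16 < 25 → go left; 16 < 22 → go left. Place as left child of 22.
Insert 18: 18 > 3 → go right; 18 < 44 → go left; 18 < 36 → go left; 18 < 34 → go left; 18 < 25 → go left; 18 < 22 → go left; 18 > 16 → go right. Place as right child of 16.
Insert 15: 15 > 3 → go right; 15 < 44 → go left; 15 < 36 → go left; 15 < 34 → go left; 15 < 25 → go left; 15 < 22 → go left; 15 < 16 → go left. Place as left child of 16.
Insert 26: 26 > 3 → go right; 26 < 44 → go left; 26 < 36 → go left; 26 < 34 → go left; 26 > 25 → go right. Place as right child of 25.

Delete 16 (two children — replace with in-order successor).
After deletion, 25's parent is 34.

34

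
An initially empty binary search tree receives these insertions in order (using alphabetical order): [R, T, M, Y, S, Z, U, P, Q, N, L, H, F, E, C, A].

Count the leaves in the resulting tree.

6

Resulting structure (node: left, right):
  R: L=M, R=T
  T: L=S, R=Y
  M: L=L, R=P
  Y: L=U, R=Z
  S: L=–, R=–
  Z: L=–, R=–
  U: L=–, R=–
  P: L=N, R=Q
  Q: L=–, R=–
  N: L=–, R=–
  L: L=H, R=–
  H: L=F, R=–
  F: L=E, R=–
  E: L=C, R=–
  C: L=A, R=–
  A: L=–, R=–

Leaves: A, N, Q, S, U, Z — 6 in total.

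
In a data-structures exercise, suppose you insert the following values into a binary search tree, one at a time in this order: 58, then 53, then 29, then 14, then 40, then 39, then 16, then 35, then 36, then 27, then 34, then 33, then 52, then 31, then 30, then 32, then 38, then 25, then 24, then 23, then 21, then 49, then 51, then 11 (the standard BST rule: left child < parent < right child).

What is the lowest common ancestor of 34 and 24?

29

Insert 58: tree is empty, so 58 becomes the root.
Insert 53: 53 < 58 → go left. Place as left child of 58.
Insert 29: 29 < 58 → go left; 29 < 53 → go left. Place as left child of 53.
Insert 14: 14 < 58 → go left; 14 < 53 → go left; 14 < 29 → go left. Place as left child of 29.
Insert 40: 40 < 58 → go left; 40 < 53 → go left; 40 > 29 → go right. Place as right child of 29.
Insert 39: 39 < 58 → go left; 39 < 53 → go left; 39 > 29 → go right; 39 < 40 → go left. Place as left child of 40.
Insert 16: 16 < 58 → go left; 16 < 53 → go left; 16 < 29 → go left; 16 > 14 → go right. Place as right child of 14.
Insert 35: 35 < 58 → go left; 35 < 53 → go left; 35 > 29 → go right; 35 < 40 → go left; 35 < 39 → go left. Place as left child of 39.
Insert 36: 36 < 58 → go left; 36 < 53 → go left; 36 > 29 → go right; 36 < 40 → go left; 36 < 39 → go left; 36 > 35 → go right. Place as right child of 35.
Insert 27: 27 < 58 → go left; 27 < 53 → go left; 27 < 29 → go left; 27 > 14 → go right; 27 > 16 → go right. Place as right child of 16.
Insert 34: 34 < 58 → go left; 34 < 53 → go left; 34 > 29 → go right; 34 < 40 → go left; 34 < 39 → go left; 34 < 35 → go left. Place as left child of 35.
Insert 33: 33 < 58 → go left; 33 < 53 → go left; 33 > 29 → go right; 33 < 40 → go left; 33 < 39 → go left; 33 < 35 → go left; 33 < 34 → go left. Place as left child of 34.
Insert 52: 52 < 58 → go left; 52 < 53 → go left; 52 > 29 → go right; 52 > 40 → go right. Place as right child of 40.
Insert 31: 31 < 58 → go left; 31 < 53 → go left; 31 > 29 → go right; 31 < 40 → go left; 31 < 39 → go left; 31 < 35 → go left; 31 < 34 → go left; 31 < 33 → go left. Place as left child of 33.
Insert 30: 30 < 58 → go left; 30 < 53 → go left; 30 > 29 → go right; 30 < 40 → go left; 30 < 39 → go left; 30 < 35 → go left; 30 < 34 → go left; 30 < 33 → go left; 30 < 31 → go left. Place as left child of 31.
Insert 32: 32 < 58 → go left; 32 < 53 → go left; 32 > 29 → go right; 32 < 40 → go left; 32 < 39 → go left; 32 < 35 → go left; 32 < 34 → go left; 32 < 33 → go left; 32 > 31 → go right. Place as right child of 31.
Insert 38: 38 < 58 → go left; 38 < 53 → go left; 38 > 29 → go right; 38 < 40 → go left; 38 < 39 → go left; 38 > 35 → go right; 38 > 36 → go right. Place as right child of 36.
Insert 25: 25 < 58 → go left; 25 < 53 → go left; 25 < 29 → go left; 25 > 14 → go right; 25 > 16 → go right; 25 < 27 → go left. Place as left child of 27.
Insert 24: 24 < 58 → go left; 24 < 53 → go left; 24 < 29 → go left; 24 > 14 → go right; 24 > 16 → go right; 24 < 27 → go left; 24 < 25 → go left. Place as left child of 25.
Insert 23: 23 < 58 → go left; 23 < 53 → go left; 23 < 29 → go left; 23 > 14 → go right; 23 > 16 → go right; 23 < 27 → go left; 23 < 25 → go left; 23 < 24 → go left. Place as left child of 24.
Insert 21: 21 < 58 → go left; 21 < 53 → go left; 21 < 29 → go left; 21 > 14 → go right; 21 > 16 → go right; 21 < 27 → go left; 21 < 25 → go left; 21 < 24 → go left; 21 < 23 → go left. Place as left child of 23.
Insert 49: 49 < 58 → go left; 49 < 53 → go left; 49 > 29 → go right; 49 > 40 → go right; 49 < 52 → go left. Place as left child of 52.
Insert 51: 51 < 58 → go left; 51 < 53 → go left; 51 > 29 → go right; 51 > 40 → go right; 51 < 52 → go left; 51 > 49 → go right. Place as right child of 49.
Insert 11: 11 < 58 → go left; 11 < 53 → go left; 11 < 29 → go left; 11 < 14 → go left. Place as left child of 14.

Path to 34: 58 → 53 → 29 → 40 → 39 → 35 → 34
Path to 24: 58 → 53 → 29 → 14 → 16 → 27 → 25 → 24
The paths share a prefix ending at 29, then split left and right.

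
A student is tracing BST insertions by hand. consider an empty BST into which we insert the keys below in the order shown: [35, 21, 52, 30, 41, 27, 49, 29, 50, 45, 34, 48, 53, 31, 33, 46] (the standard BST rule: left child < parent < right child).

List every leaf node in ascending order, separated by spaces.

Insert 35: tree is empty, so 35 becomes the root.
Insert 21: 21 < 35 → go left. Place as left child of 35.
Insert 52: 52 > 35 → go right. Place as right child of 35.
Insert 30: 30 < 35 → go left; 30 > 21 → go right. Place as right child of 21.
Insert 41: 41 > 35 → go right; 41 < 52 → go left. Place as left child of 52.
Insert 27: 27 < 35 → go left; 27 > 21 → go right; 27 < 30 → go left. Place as left child of 30.
Insert 49: 49 > 35 → go right; 49 < 52 → go left; 49 > 41 → go right. Place as right child of 41.
Insert 29: 29 < 35 → go left; 29 > 21 → go right; 29 < 30 → go left; 29 > 27 → go right. Place as right child of 27.
Insert 50: 50 > 35 → go right; 50 < 52 → go left; 50 > 41 → go right; 50 > 49 → go right. Place as right child of 49.
Insert 45: 45 > 35 → go right; 45 < 52 → go left; 45 > 41 → go right; 45 < 49 → go left. Place as left child of 49.
Insert 34: 34 < 35 → go left; 34 > 21 → go right; 34 > 30 → go right. Place as right child of 30.
Insert 48: 48 > 35 → go right; 48 < 52 → go left; 48 > 41 → go right; 48 < 49 → go left; 48 > 45 → go right. Place as right child of 45.
Insert 53: 53 > 35 → go right; 53 > 52 → go right. Place as right child of 52.
Insert 31: 31 < 35 → go left; 31 > 21 → go right; 31 > 30 → go right; 31 < 34 → go left. Place as left child of 34.
Insert 33: 33 < 35 → go left; 33 > 21 → go right; 33 > 30 → go right; 33 < 34 → go left; 33 > 31 → go right. Place as right child of 31.
Insert 46: 46 > 35 → go right; 46 < 52 → go left; 46 > 41 → go right; 46 < 49 → go left; 46 > 45 → go right; 46 < 48 → go left. Place as left child of 48.

29 33 46 50 53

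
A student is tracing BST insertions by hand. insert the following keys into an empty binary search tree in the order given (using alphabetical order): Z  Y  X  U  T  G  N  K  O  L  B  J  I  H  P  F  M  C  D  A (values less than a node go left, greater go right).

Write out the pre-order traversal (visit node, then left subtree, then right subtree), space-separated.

Z Y X U T G B A F C D N K J I H L M O P

Z: root
Y: left child of Z (depth 1)
X: left child of Y (depth 2)
U: left child of X (depth 3)
T: left child of U (depth 4)
G: left child of T (depth 5)
N: right child of G (depth 6)
K: left child of N (depth 7)
O: right child of N (depth 7)
L: right child of K (depth 8)
B: left child of G (depth 6)
J: left child of K (depth 8)
I: left child of J (depth 9)
H: left child of I (depth 10)
P: right child of O (depth 8)
F: right child of B (depth 7)
M: right child of L (depth 9)
C: left child of F (depth 8)
D: right child of C (depth 9)
A: left child of B (depth 7)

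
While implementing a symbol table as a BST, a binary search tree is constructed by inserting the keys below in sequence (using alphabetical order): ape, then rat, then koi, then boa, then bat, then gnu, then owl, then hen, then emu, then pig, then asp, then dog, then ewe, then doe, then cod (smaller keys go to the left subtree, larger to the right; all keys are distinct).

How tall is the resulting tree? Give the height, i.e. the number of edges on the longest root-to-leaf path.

8

Resulting structure (node: left, right):
  ape: L=–, R=rat
  rat: L=koi, R=–
  koi: L=boa, R=owl
  boa: L=bat, R=gnu
  bat: L=asp, R=–
  gnu: L=emu, R=hen
  owl: L=–, R=pig
  hen: L=–, R=–
  emu: L=dog, R=ewe
  pig: L=–, R=–
  asp: L=–, R=–
  dog: L=doe, R=–
  ewe: L=–, R=–
  doe: L=cod, R=–
  cod: L=–, R=–

The deepest node is cod at depth 8.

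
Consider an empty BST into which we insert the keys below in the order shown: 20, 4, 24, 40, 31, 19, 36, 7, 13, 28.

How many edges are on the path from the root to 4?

1

Insert 20: tree is empty, so 20 becomes the root.
Insert 4: 4 < 20 → go left. Place as left child of 20.
Insert 24: 24 > 20 → go right. Place as right child of 20.
Insert 40: 40 > 20 → go right; 40 > 24 → go right. Place as right child of 24.
Insert 31: 31 > 20 → go right; 31 > 24 → go right; 31 < 40 → go left. Place as left child of 40.
Insert 19: 19 < 20 → go left; 19 > 4 → go right. Place as right child of 4.
Insert 36: 36 > 20 → go right; 36 > 24 → go right; 36 < 40 → go left; 36 > 31 → go right. Place as right child of 31.
Insert 7: 7 < 20 → go left; 7 > 4 → go right; 7 < 19 → go left. Place as left child of 19.
Insert 13: 13 < 20 → go left; 13 > 4 → go right; 13 < 19 → go left; 13 > 7 → go right. Place as right child of 7.
Insert 28: 28 > 20 → go right; 28 > 24 → go right; 28 < 40 → go left; 28 < 31 → go left. Place as left child of 31.

Path to 4: 20 → 4, which is 1 edge.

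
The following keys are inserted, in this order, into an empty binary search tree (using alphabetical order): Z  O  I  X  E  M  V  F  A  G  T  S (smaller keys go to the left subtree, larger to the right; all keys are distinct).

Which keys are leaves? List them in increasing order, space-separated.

Insert Z: tree is empty, so Z becomes the root.
Insert O: O < Z → go left. Place as left child of Z.
Insert I: I < Z → go left; I < O → go left. Place as left child of O.
Insert X: X < Z → go left; X > O → go right. Place as right child of O.
Insert E: E < Z → go left; E < O → go left; E < I → go left. Place as left child of I.
Insert M: M < Z → go left; M < O → go left; M > I → go right. Place as right child of I.
Insert V: V < Z → go left; V > O → go right; V < X → go left. Place as left child of X.
Insert F: F < Z → go left; F < O → go left; F < I → go left; F > E → go right. Place as right child of E.
Insert A: A < Z → go left; A < O → go left; A < I → go left; A < E → go left. Place as left child of E.
Insert G: G < Z → go left; G < O → go left; G < I → go left; G > E → go right; G > F → go right. Place as right child of F.
Insert T: T < Z → go left; T > O → go right; T < X → go left; T < V → go left. Place as left child of V.
Insert S: S < Z → go left; S > O → go right; S < X → go left; S < V → go left; S < T → go left. Place as left child of T.

A G M S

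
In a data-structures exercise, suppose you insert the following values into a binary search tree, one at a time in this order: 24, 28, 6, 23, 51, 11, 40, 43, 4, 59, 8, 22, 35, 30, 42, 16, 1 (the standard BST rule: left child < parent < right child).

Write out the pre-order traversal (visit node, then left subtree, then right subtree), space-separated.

24: root
28: right child of 24 (depth 1)
6: left child of 24 (depth 1)
23: right child of 6 (depth 2)
51: right child of 28 (depth 2)
11: left child of 23 (depth 3)
40: left child of 51 (depth 3)
43: right child of 40 (depth 4)
4: left child of 6 (depth 2)
59: right child of 51 (depth 3)
8: left child of 11 (depth 4)
22: right child of 11 (depth 4)
35: left child of 40 (depth 4)
30: left child of 35 (depth 5)
42: left child of 43 (depth 5)
16: left child of 22 (depth 5)
1: left child of 4 (depth 3)

24 6 4 1 23 11 8 22 16 28 51 40 35 30 43 42 59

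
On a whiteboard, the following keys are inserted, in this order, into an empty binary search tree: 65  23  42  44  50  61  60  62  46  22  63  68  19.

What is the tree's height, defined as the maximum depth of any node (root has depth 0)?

Insert 65: tree is empty, so 65 becomes the root.
Insert 23: 23 < 65 → go left. Place as left child of 65.
Insert 42: 42 < 65 → go left; 42 > 23 → go right. Place as right child of 23.
Insert 44: 44 < 65 → go left; 44 > 23 → go right; 44 > 42 → go right. Place as right child of 42.
Insert 50: 50 < 65 → go left; 50 > 23 → go right; 50 > 42 → go right; 50 > 44 → go right. Place as right child of 44.
Insert 61: 61 < 65 → go left; 61 > 23 → go right; 61 > 42 → go right; 61 > 44 → go right; 61 > 50 → go right. Place as right child of 50.
Insert 60: 60 < 65 → go left; 60 > 23 → go right; 60 > 42 → go right; 60 > 44 → go right; 60 > 50 → go right; 60 < 61 → go left. Place as left child of 61.
Insert 62: 62 < 65 → go left; 62 > 23 → go right; 62 > 42 → go right; 62 > 44 → go right; 62 > 50 → go right; 62 > 61 → go right. Place as right child of 61.
Insert 46: 46 < 65 → go left; 46 > 23 → go right; 46 > 42 → go right; 46 > 44 → go right; 46 < 50 → go left. Place as left child of 50.
Insert 22: 22 < 65 → go left; 22 < 23 → go left. Place as left child of 23.
Insert 63: 63 < 65 → go left; 63 > 23 → go right; 63 > 42 → go right; 63 > 44 → go right; 63 > 50 → go right; 63 > 61 → go right; 63 > 62 → go right. Place as right child of 62.
Insert 68: 68 > 65 → go right. Place as right child of 65.
Insert 19: 19 < 65 → go left; 19 < 23 → go left; 19 < 22 → go left. Place as left child of 22.

The deepest node is 63 at depth 7.

7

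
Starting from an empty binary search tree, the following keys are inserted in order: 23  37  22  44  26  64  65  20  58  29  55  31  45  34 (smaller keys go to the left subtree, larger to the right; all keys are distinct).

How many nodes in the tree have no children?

Insert 23: tree is empty, so 23 becomes the root.
Insert 37: 37 > 23 → go right. Place as right child of 23.
Insert 22: 22 < 23 → go left. Place as left child of 23.
Insert 44: 44 > 23 → go right; 44 > 37 → go right. Place as right child of 37.
Insert 26: 26 > 23 → go right; 26 < 37 → go left. Place as left child of 37.
Insert 64: 64 > 23 → go right; 64 > 37 → go right; 64 > 44 → go right. Place as right child of 44.
Insert 65: 65 > 23 → go right; 65 > 37 → go right; 65 > 44 → go right; 65 > 64 → go right. Place as right child of 64.
Insert 20: 20 < 23 → go left; 20 < 22 → go left. Place as left child of 22.
Insert 58: 58 > 23 → go right; 58 > 37 → go right; 58 > 44 → go right; 58 < 64 → go left. Place as left child of 64.
Insert 29: 29 > 23 → go right; 29 < 37 → go left; 29 > 26 → go right. Place as right child of 26.
Insert 55: 55 > 23 → go right; 55 > 37 → go right; 55 > 44 → go right; 55 < 64 → go left; 55 < 58 → go left. Place as left child of 58.
Insert 31: 31 > 23 → go right; 31 < 37 → go left; 31 > 26 → go right; 31 > 29 → go right. Place as right child of 29.
Insert 45: 45 > 23 → go right; 45 > 37 → go right; 45 > 44 → go right; 45 < 64 → go left; 45 < 58 → go left; 45 < 55 → go left. Place as left child of 55.
Insert 34: 34 > 23 → go right; 34 < 37 → go left; 34 > 26 → go right; 34 > 29 → go right; 34 > 31 → go right. Place as right child of 31.

Leaves: 20, 34, 45, 65 — 4 in total.

4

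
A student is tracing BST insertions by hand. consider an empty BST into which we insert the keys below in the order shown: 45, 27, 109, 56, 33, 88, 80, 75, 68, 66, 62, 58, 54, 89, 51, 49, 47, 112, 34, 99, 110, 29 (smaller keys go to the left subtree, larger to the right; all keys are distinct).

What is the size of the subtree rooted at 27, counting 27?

4

Resulting structure (node: left, right):
  45: L=27, R=109
  27: L=–, R=33
  109: L=56, R=112
  56: L=54, R=88
  33: L=29, R=34
  88: L=80, R=89
  80: L=75, R=–
  75: L=68, R=–
  68: L=66, R=–
  66: L=62, R=–
  62: L=58, R=–
  58: L=–, R=–
  54: L=51, R=–
  89: L=–, R=99
  51: L=49, R=–
  49: L=47, R=–
  47: L=–, R=–
  112: L=110, R=–
  34: L=–, R=–
  99: L=–, R=–
  110: L=–, R=–
  29: L=–, R=–

Subtree rooted at 27 contains: 27, 33, 29, 34 — 4 nodes.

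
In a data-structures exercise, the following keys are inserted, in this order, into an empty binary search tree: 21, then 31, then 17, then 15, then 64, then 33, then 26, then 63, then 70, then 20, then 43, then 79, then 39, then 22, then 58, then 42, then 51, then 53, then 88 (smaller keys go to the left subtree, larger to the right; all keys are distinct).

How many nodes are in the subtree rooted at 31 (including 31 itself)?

Insert 21: tree is empty, so 21 becomes the root.
Insert 31: 31 > 21 → go right. Place as right child of 21.
Insert 17: 17 < 21 → go left. Place as left child of 21.
Insert 15: 15 < 21 → go left; 15 < 17 → go left. Place as left child of 17.
Insert 64: 64 > 21 → go right; 64 > 31 → go right. Place as right child of 31.
Insert 33: 33 > 21 → go right; 33 > 31 → go right; 33 < 64 → go left. Place as left child of 64.
Insert 26: 26 > 21 → go right; 26 < 31 → go left. Place as left child of 31.
Insert 63: 63 > 21 → go right; 63 > 31 → go right; 63 < 64 → go left; 63 > 33 → go right. Place as right child of 33.
Insert 70: 70 > 21 → go right; 70 > 31 → go right; 70 > 64 → go right. Place as right child of 64.
Insert 20: 20 < 21 → go left; 20 > 17 → go right. Place as right child of 17.
Insert 43: 43 > 21 → go right; 43 > 31 → go right; 43 < 64 → go left; 43 > 33 → go right; 43 < 63 → go left. Place as left child of 63.
Insert 79: 79 > 21 → go right; 79 > 31 → go right; 79 > 64 → go right; 79 > 70 → go right. Place as right child of 70.
Insert 39: 39 > 21 → go right; 39 > 31 → go right; 39 < 64 → go left; 39 > 33 → go right; 39 < 63 → go left; 39 < 43 → go left. Place as left child of 43.
Insert 22: 22 > 21 → go right; 22 < 31 → go left; 22 < 26 → go left. Place as left child of 26.
Insert 58: 58 > 21 → go right; 58 > 31 → go right; 58 < 64 → go left; 58 > 33 → go right; 58 < 63 → go left; 58 > 43 → go right. Place as right child of 43.
Insert 42: 42 > 21 → go right; 42 > 31 → go right; 42 < 64 → go left; 42 > 33 → go right; 42 < 63 → go left; 42 < 43 → go left; 42 > 39 → go right. Place as right child of 39.
Insert 51: 51 > 21 → go right; 51 > 31 → go right; 51 < 64 → go left; 51 > 33 → go right; 51 < 63 → go left; 51 > 43 → go right; 51 < 58 → go left. Place as left child of 58.
Insert 53: 53 > 21 → go right; 53 > 31 → go right; 53 < 64 → go left; 53 > 33 → go right; 53 < 63 → go left; 53 > 43 → go right; 53 < 58 → go left; 53 > 51 → go right. Place as right child of 51.
Insert 88: 88 > 21 → go right; 88 > 31 → go right; 88 > 64 → go right; 88 > 70 → go right; 88 > 79 → go right. Place as right child of 79.

Subtree rooted at 31 contains: 31, 26, 22, 64, 33, 63, 43, 39, 42, 58, 51, 53, 70, 79, 88 — 15 nodes.

15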